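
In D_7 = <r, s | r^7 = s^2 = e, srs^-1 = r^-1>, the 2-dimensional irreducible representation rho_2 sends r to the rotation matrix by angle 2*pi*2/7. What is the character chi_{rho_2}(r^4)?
chi_{rho_2}(r^4) = 2*cos(2*pi*2*4/7) = 2*cos(16*pi/7)

Explanation: rho_2(r^4) is rotation by angle 2*pi*2*4/7, whose trace is 2*cos(2*pi*2*4/7) = 2*cos(16*pi/7).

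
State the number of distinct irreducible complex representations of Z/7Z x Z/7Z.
49

Working: The number of irreducible complex representations of a finite group equals its number of conjugacy classes. Z/7Z x Z/7Z is abelian of order 49, so every element is its own conjugacy class: 49 classes, so Z/7Z x Z/7Z (order 49) has exactly 49 irreducible complex representations.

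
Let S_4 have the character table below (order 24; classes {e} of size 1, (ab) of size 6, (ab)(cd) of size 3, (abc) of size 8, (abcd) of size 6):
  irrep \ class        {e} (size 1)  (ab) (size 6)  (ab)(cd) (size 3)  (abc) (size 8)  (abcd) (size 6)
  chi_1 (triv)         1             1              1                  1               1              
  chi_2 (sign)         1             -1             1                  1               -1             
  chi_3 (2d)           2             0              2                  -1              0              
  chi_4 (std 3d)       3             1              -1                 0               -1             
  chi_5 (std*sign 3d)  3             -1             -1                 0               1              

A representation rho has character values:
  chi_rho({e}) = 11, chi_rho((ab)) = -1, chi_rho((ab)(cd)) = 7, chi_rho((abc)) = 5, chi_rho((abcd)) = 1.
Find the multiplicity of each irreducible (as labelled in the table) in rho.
Multiplicities: chi_1: 3, chi_2: 3, chi_3: 1, chi_4: 0, chi_5: 1.

Details: Use <chi_rho, chi> = (1/|G|) sum_C |C| * chi_rho(C) * conj(chi(C)) with |G| = 24 for each irreducible chi in the table:
  <chi_rho, chi_1> = (1/24)[1*(11)*conj(1) + 6*(-1)*conj(1) + 3*(7)*conj(1) + 8*(5)*conj(1) + 6*(1)*conj(1)]
      = (1/24)[(11) + (-6) + (21) + (40) + (6)] = 72/24 = 3
  <chi_rho, chi_2> = (1/24)[1*(11)*conj(1) + 6*(-1)*conj(-1) + 3*(7)*conj(1) + 8*(5)*conj(1) + 6*(1)*conj(-1)]
      = (1/24)[(11) + (6) + (21) + (40) + (-6)] = 72/24 = 3
  <chi_rho, chi_3> = (1/24)[1*(11)*conj(2) + 6*(-1)*conj(0) + 3*(7)*conj(2) + 8*(5)*conj(-1) + 6*(1)*conj(0)]
      = (1/24)[(22) + (0) + (42) + (-40) + (0)] = 24/24 = 1
  <chi_rho, chi_4> = (1/24)[1*(11)*conj(3) + 6*(-1)*conj(1) + 3*(7)*conj(-1) + 8*(5)*conj(0) + 6*(1)*conj(-1)]
      = (1/24)[(33) + (-6) + (-21) + (0) + (-6)] = 0/24 = 0
  <chi_rho, chi_5> = (1/24)[1*(11)*conj(3) + 6*(-1)*conj(-1) + 3*(7)*conj(-1) + 8*(5)*conj(0) + 6*(1)*conj(1)]
      = (1/24)[(33) + (6) + (-21) + (0) + (6)] = 24/24 = 1
Dimension check: dim(rho) = sum (mult * dim) = 3*1 + 3*1 + 1*2 + 0*3 + 1*3 = 11 = chi_rho(e) = 11.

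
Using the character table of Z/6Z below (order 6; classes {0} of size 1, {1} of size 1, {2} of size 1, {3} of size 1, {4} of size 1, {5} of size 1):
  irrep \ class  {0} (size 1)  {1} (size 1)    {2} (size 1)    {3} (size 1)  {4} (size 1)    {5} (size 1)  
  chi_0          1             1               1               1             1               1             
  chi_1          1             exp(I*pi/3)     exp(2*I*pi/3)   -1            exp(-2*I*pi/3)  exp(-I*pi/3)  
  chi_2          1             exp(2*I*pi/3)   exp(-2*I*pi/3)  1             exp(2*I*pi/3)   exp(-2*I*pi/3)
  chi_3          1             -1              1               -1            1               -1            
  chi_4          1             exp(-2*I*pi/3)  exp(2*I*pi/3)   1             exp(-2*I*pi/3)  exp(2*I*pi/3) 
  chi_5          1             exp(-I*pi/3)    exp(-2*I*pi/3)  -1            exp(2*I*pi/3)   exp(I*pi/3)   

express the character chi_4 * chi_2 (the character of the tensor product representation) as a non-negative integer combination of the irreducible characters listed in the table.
chi_4 tensor chi_2 = chi_0 (all other irreducibles have multiplicity 0).

Justification: The character of a tensor product is the pointwise product (chi_4 * chi_2)(C) = chi_4(C) * chi_2(C):
  {0}: (1)*(1), {1}: (exp(-2*I*pi/3))*(exp(2*I*pi/3)), {2}: (exp(2*I*pi/3))*(exp(-2*I*pi/3)), {3}: (1)*(1), {4}: (exp(-2*I*pi/3))*(exp(2*I*pi/3)), {5}: (exp(2*I*pi/3))*(exp(-2*I*pi/3))
so (chi_4 * chi_2) takes values
  {0} -> 1, {1} -> 1, {2} -> 1, {3} -> 1, {4} -> 1, {5} -> 1.
Now take the inner product of this character with each irreducible chi from the table, <chi_4*chi_2, chi> = (1/6) sum_C |C| (chi_4*chi_2)(C) conj(chi(C)):
  <chi_4*chi_2, chi_0> = (1/6)[1*(1)*conj(1) + 1*(1)*conj(1) + 1*(1)*conj(1) + 1*(1)*conj(1) + 1*(1)*conj(1) + 1*(1)*conj(1)]
      = (1/6)[(1) + (1) + (1) + (1) + (1) + (1)] = 6/6 = 1
  <chi_4*chi_2, chi_1> = (1/6)[1*(1)*conj(1) + 1*(1)*conj(exp(I*pi/3)) + 1*(1)*conj(exp(2*I*pi/3)) + 1*(1)*conj(-1) + 1*(1)*conj(exp(-2*I*pi/3)) + 1*(1)*conj(exp(-I*pi/3))]
      = (1/6)[(1) + (exp(-I*pi/3)) + (exp(-2*I*pi/3)) + (-1) + (exp(2*I*pi/3)) + (exp(I*pi/3))] = 0/6 = 0
  <chi_4*chi_2, chi_2> = (1/6)[1*(1)*conj(1) + 1*(1)*conj(exp(2*I*pi/3)) + 1*(1)*conj(exp(-2*I*pi/3)) + 1*(1)*conj(1) + 1*(1)*conj(exp(2*I*pi/3)) + 1*(1)*conj(exp(-2*I*pi/3))]
      = (1/6)[(1) + (exp(-2*I*pi/3)) + (exp(2*I*pi/3)) + (1) + (exp(-2*I*pi/3)) + (exp(2*I*pi/3))] = 0/6 = 0
  <chi_4*chi_2, chi_3> = (1/6)[1*(1)*conj(1) + 1*(1)*conj(-1) + 1*(1)*conj(1) + 1*(1)*conj(-1) + 1*(1)*conj(1) + 1*(1)*conj(-1)]
      = (1/6)[(1) + (-1) + (1) + (-1) + (1) + (-1)] = 0/6 = 0
  <chi_4*chi_2, chi_4> = (1/6)[1*(1)*conj(1) + 1*(1)*conj(exp(-2*I*pi/3)) + 1*(1)*conj(exp(2*I*pi/3)) + 1*(1)*conj(1) + 1*(1)*conj(exp(-2*I*pi/3)) + 1*(1)*conj(exp(2*I*pi/3))]
      = (1/6)[(1) + (exp(2*I*pi/3)) + (exp(-2*I*pi/3)) + (1) + (exp(2*I*pi/3)) + (exp(-2*I*pi/3))] = 0/6 = 0
  <chi_4*chi_2, chi_5> = (1/6)[1*(1)*conj(1) + 1*(1)*conj(exp(-I*pi/3)) + 1*(1)*conj(exp(-2*I*pi/3)) + 1*(1)*conj(-1) + 1*(1)*conj(exp(2*I*pi/3)) + 1*(1)*conj(exp(I*pi/3))]
      = (1/6)[(1) + (exp(I*pi/3)) + (exp(2*I*pi/3)) + (-1) + (exp(-2*I*pi/3)) + (exp(-I*pi/3))] = 0/6 = 0
(Exp terms are combined using exp(i*s)*conj(exp(i*t)) = exp(i*(s-t)), and sums of them are collapsed using the identity that for every m > 1 the m distinct m-th roots of unity sum to 0, e.g. 1 + exp(2*I*pi/3) + exp(-2*I*pi/3) = 0.)
Hence the multiplicities are chi_0: 1. Dimension check: dim(chi_4)*dim(chi_2) = 1*1 = 1 and sum (mult * dim) = 1*1 = 1.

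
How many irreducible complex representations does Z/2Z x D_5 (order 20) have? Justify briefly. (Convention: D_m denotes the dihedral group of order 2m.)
8

Details: The number of irreducible complex representations of a finite group equals its number of conjugacy classes. For a direct product, #classes(G x H) = #classes(G) * #classes(H). Z/2Z has 2 classes (abelian), D_5 has 4 classes, so 2 * 4 = 8, so Z/2Z x D_5 (order 20) has exactly 8 irreducible complex representations.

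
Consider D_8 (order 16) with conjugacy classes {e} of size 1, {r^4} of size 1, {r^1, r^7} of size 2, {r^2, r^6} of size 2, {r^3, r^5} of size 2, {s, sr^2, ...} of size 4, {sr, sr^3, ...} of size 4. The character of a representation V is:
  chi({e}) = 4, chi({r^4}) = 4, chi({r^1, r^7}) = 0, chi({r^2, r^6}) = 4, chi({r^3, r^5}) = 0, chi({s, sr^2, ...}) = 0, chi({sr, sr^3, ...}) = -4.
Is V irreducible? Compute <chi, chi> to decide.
Not irreducible (reducible): <chi, chi> = 8 > 1.

Derivation: <chi, chi> = (1/|G|) sum_C |C| * |chi(C)|^2 = (1/16)[1*|4|^2 + 1*|4|^2 + 2*|0|^2 + 2*|4|^2 + 2*|0|^2 + 4*|0|^2 + 4*|-4|^2]
  = (1/16)[(16) + (16) + (0) + (32) + (0) + (0) + (64)] = 128/16 = 8.
A character is irreducible iff <chi, chi> = 1, so this representation is reducible.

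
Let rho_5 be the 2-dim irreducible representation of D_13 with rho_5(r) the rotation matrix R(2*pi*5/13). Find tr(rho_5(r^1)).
chi_{rho_5}(r^1) = 2*cos(2*pi*5*1/13) = -2*cos(3*pi/13)

Derivation: rho_5(r^1) is rotation by angle 2*pi*5*1/13, whose trace is 2*cos(2*pi*5*1/13) = -2*cos(3*pi/13).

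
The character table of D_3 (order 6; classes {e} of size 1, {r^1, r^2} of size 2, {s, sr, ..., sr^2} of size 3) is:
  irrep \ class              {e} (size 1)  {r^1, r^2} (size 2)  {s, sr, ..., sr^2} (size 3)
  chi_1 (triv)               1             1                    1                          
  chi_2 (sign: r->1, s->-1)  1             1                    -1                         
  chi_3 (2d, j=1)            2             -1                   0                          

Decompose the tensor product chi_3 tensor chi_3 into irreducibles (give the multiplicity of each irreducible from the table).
chi_3 tensor chi_3 = chi_1 + chi_2 + chi_3 (all other irreducibles have multiplicity 0).

Reasoning: The character of a tensor product is the pointwise product (chi_3 * chi_3)(C) = chi_3(C) * chi_3(C):
  {e}: (2)*(2), {r^1, r^2}: (-1)*(-1), {s, sr, ..., sr^2}: (0)*(0)
so (chi_3 * chi_3) takes values
  {e} -> 4, {r^1, r^2} -> 1, {s, sr, ..., sr^2} -> 0.
Now take the inner product of this character with each irreducible chi from the table, <chi_3*chi_3, chi> = (1/6) sum_C |C| (chi_3*chi_3)(C) conj(chi(C)):
  <chi_3*chi_3, chi_1> = (1/6)[1*(4)*conj(1) + 2*(1)*conj(1) + 3*(0)*conj(1)]
      = (1/6)[(4) + (2) + (0)] = 6/6 = 1
  <chi_3*chi_3, chi_2> = (1/6)[1*(4)*conj(1) + 2*(1)*conj(1) + 3*(0)*conj(-1)]
      = (1/6)[(4) + (2) + (0)] = 6/6 = 1
  <chi_3*chi_3, chi_3> = (1/6)[1*(4)*conj(2) + 2*(1)*conj(-1) + 3*(0)*conj(0)]
      = (1/6)[(8) + (-2) + (0)] = 6/6 = 1
Hence the multiplicities are chi_1: 1, chi_2: 1, chi_3: 1. Dimension check: dim(chi_3)*dim(chi_3) = 2*2 = 4 and sum (mult * dim) = 1*1 + 1*1 + 1*2 = 4.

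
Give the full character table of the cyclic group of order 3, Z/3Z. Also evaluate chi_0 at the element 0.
Character table of Z/3Z (irreps indexed chi_0,...,chi_2 with chi_k(m) = zeta_3^(k*m), zeta_3 = exp(2*pi*i/3)):
  irrep \ class  {0} (size 1)  {1} (size 1)    {2} (size 1)  
  chi_0          1             1               1             
  chi_1          1             exp(2*I*pi/3)   exp(-2*I*pi/3)
  chi_2          1             exp(-2*I*pi/3)  exp(2*I*pi/3) 

Spot check: chi_0(0) = zeta_3^(0*0) = zeta_3^0 = 1.

Working: Z/3Z is abelian, so all 3 irreducible complex representations are 1-dimensional. They are given by chi_k(m) = zeta_3^(k*m) for k = 0,...,2. Row orthogonality: sum_m chi_k(m) conj(chi_l(m)) = 3 * [k = l].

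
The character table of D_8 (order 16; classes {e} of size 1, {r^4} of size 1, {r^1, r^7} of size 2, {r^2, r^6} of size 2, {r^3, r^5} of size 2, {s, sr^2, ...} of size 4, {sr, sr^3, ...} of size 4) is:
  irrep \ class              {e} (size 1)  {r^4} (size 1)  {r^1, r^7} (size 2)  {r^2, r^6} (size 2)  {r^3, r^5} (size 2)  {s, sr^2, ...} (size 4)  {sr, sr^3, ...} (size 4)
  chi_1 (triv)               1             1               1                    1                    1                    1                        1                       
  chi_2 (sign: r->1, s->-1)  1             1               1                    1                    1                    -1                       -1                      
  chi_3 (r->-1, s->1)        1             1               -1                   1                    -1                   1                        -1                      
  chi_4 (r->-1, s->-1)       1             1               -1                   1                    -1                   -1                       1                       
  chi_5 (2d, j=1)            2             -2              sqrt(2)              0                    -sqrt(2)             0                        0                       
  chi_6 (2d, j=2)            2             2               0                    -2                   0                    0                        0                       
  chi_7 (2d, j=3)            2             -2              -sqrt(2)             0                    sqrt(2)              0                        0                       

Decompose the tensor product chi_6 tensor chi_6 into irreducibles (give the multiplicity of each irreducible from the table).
chi_6 tensor chi_6 = chi_1 + chi_2 + chi_3 + chi_4 (all other irreducibles have multiplicity 0).

Solution. The character of a tensor product is the pointwise product (chi_6 * chi_6)(C) = chi_6(C) * chi_6(C):
  {e}: (2)*(2), {r^4}: (2)*(2), {r^1, r^7}: (0)*(0), {r^2, r^6}: (-2)*(-2), {r^3, r^5}: (0)*(0), {s, sr^2, ...}: (0)*(0), {sr, sr^3, ...}: (0)*(0)
so (chi_6 * chi_6) takes values
  {e} -> 4, {r^4} -> 4, {r^1, r^7} -> 0, {r^2, r^6} -> 4, {r^3, r^5} -> 0, {s, sr^2, ...} -> 0, {sr, sr^3, ...} -> 0.
Now take the inner product of this character with each irreducible chi from the table, <chi_6*chi_6, chi> = (1/16) sum_C |C| (chi_6*chi_6)(C) conj(chi(C)):
  <chi_6*chi_6, chi_1> = (1/16)[1*(4)*conj(1) + 1*(4)*conj(1) + 2*(0)*conj(1) + 2*(4)*conj(1) + 2*(0)*conj(1) + 4*(0)*conj(1) + 4*(0)*conj(1)]
      = (1/16)[(4) + (4) + (0) + (8) + (0) + (0) + (0)] = 16/16 = 1
  <chi_6*chi_6, chi_2> = (1/16)[1*(4)*conj(1) + 1*(4)*conj(1) + 2*(0)*conj(1) + 2*(4)*conj(1) + 2*(0)*conj(1) + 4*(0)*conj(-1) + 4*(0)*conj(-1)]
      = (1/16)[(4) + (4) + (0) + (8) + (0) + (0) + (0)] = 16/16 = 1
  <chi_6*chi_6, chi_3> = (1/16)[1*(4)*conj(1) + 1*(4)*conj(1) + 2*(0)*conj(-1) + 2*(4)*conj(1) + 2*(0)*conj(-1) + 4*(0)*conj(1) + 4*(0)*conj(-1)]
      = (1/16)[(4) + (4) + (0) + (8) + (0) + (0) + (0)] = 16/16 = 1
  <chi_6*chi_6, chi_4> = (1/16)[1*(4)*conj(1) + 1*(4)*conj(1) + 2*(0)*conj(-1) + 2*(4)*conj(1) + 2*(0)*conj(-1) + 4*(0)*conj(-1) + 4*(0)*conj(1)]
      = (1/16)[(4) + (4) + (0) + (8) + (0) + (0) + (0)] = 16/16 = 1
  <chi_6*chi_6, chi_5> = (1/16)[1*(4)*conj(2) + 1*(4)*conj(-2) + 2*(0)*conj(sqrt(2)) + 2*(4)*conj(0) + 2*(0)*conj(-sqrt(2)) + 4*(0)*conj(0) + 4*(0)*conj(0)]
      = (1/16)[(8) + (-8) + (0) + (0) + (0) + (0) + (0)] = 0/16 = 0
  <chi_6*chi_6, chi_6> = (1/16)[1*(4)*conj(2) + 1*(4)*conj(2) + 2*(0)*conj(0) + 2*(4)*conj(-2) + 2*(0)*conj(0) + 4*(0)*conj(0) + 4*(0)*conj(0)]
      = (1/16)[(8) + (8) + (0) + (-16) + (0) + (0) + (0)] = 0/16 = 0
  <chi_6*chi_6, chi_7> = (1/16)[1*(4)*conj(2) + 1*(4)*conj(-2) + 2*(0)*conj(-sqrt(2)) + 2*(4)*conj(0) + 2*(0)*conj(sqrt(2)) + 4*(0)*conj(0) + 4*(0)*conj(0)]
      = (1/16)[(8) + (-8) + (0) + (0) + (0) + (0) + (0)] = 0/16 = 0
Hence the multiplicities are chi_1: 1, chi_2: 1, chi_3: 1, chi_4: 1. Dimension check: dim(chi_6)*dim(chi_6) = 2*2 = 4 and sum (mult * dim) = 1*1 + 1*1 + 1*1 + 1*1 = 4.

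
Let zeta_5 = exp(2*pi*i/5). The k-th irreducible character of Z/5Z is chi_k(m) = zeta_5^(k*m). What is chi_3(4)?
chi_3(4) = zeta_5^12 = exp(4*I*pi/5)

Working: chi_3(4) = zeta_5^(3*4) = zeta_5^12. Since zeta_5^5 = 1, this equals zeta_5^2 = exp(2*pi*i*2/5) = exp(4*I*pi/5).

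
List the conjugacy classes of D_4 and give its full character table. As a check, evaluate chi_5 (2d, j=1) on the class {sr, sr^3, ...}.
Conjugacy classes: {e} of size 1, {r^2} of size 1, {r^1, r^3} of size 2, {s, sr^2, ...} of size 2, {sr, sr^3, ...} of size 2.
Character table:
  irrep \ class              {e} (size 1)  {r^2} (size 1)  {r^1, r^3} (size 2)  {s, sr^2, ...} (size 2)  {sr, sr^3, ...} (size 2)
  chi_1 (triv)               1             1               1                    1                        1                       
  chi_2 (sign: r->1, s->-1)  1             1               1                    -1                       -1                      
  chi_3 (r->-1, s->1)        1             1               -1                   1                        -1                      
  chi_4 (r->-1, s->-1)       1             1               -1                   -1                       1                       
  chi_5 (2d, j=1)            2             -2              0                    0                        0                       

Spot check: chi_5 (2d, j=1) on {sr, sr^3, ...} = 0.

Derivation: D_4 has order 2*4 = 8 with 5 conjugacy classes, hence 5 irreducibles. Sum of squared dims 1 + 1 + 1 + 1 + 4 = 8 = |G|. Linear characters come from the abelianisation; the 2-dimensional irreps have character r^k -> 2*cos(2*pi*j*k/4), reflections -> 0.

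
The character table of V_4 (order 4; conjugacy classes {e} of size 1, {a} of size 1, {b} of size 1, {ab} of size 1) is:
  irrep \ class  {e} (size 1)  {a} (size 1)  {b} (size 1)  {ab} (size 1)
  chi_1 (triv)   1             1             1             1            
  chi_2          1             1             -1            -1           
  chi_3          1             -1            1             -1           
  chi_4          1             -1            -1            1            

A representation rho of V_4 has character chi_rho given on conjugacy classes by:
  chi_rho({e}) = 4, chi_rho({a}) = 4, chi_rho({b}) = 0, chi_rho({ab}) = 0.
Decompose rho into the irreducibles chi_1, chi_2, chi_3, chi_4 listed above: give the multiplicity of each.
Multiplicities: chi_1: 2, chi_2: 2, chi_3: 0, chi_4: 0.

Derivation: Use <chi_rho, chi> = (1/|G|) sum_C |C| * chi_rho(C) * conj(chi(C)) with |G| = 4 for each irreducible chi in the table:
  <chi_rho, chi_1> = (1/4)[1*(4)*conj(1) + 1*(4)*conj(1) + 1*(0)*conj(1) + 1*(0)*conj(1)]
      = (1/4)[(4) + (4) + (0) + (0)] = 8/4 = 2
  <chi_rho, chi_2> = (1/4)[1*(4)*conj(1) + 1*(4)*conj(1) + 1*(0)*conj(-1) + 1*(0)*conj(-1)]
      = (1/4)[(4) + (4) + (0) + (0)] = 8/4 = 2
  <chi_rho, chi_3> = (1/4)[1*(4)*conj(1) + 1*(4)*conj(-1) + 1*(0)*conj(1) + 1*(0)*conj(-1)]
      = (1/4)[(4) + (-4) + (0) + (0)] = 0/4 = 0
  <chi_rho, chi_4> = (1/4)[1*(4)*conj(1) + 1*(4)*conj(-1) + 1*(0)*conj(-1) + 1*(0)*conj(1)]
      = (1/4)[(4) + (-4) + (0) + (0)] = 0/4 = 0
Dimension check: dim(rho) = sum (mult * dim) = 2*1 + 2*1 + 0*1 + 0*1 = 4 = chi_rho(e) = 4.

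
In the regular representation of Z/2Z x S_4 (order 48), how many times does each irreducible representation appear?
Each irreducible V_i of dimension d_i appears with multiplicity d_i, i.e. rho_reg = (direct sum over all irreducibles V_i) d_i V_i. The irreducible dimensions for Z/2Z x S_4 are 1, 1, 1, 1, 2, 2, 3, 3, 3, 3: 4 irreducibles of dimension 1, each with multiplicity 1; 2 irreducibles of dimension 2, each with multiplicity 2; 4 irreducibles of dimension 3, each with multiplicity 3. Total dimension 4*1*1 + 2*2*2 + 4*3*3 = 48 = |G|.

General theorem: in the regular representation of a finite group G, each irreducible appears with multiplicity equal to its dimension. Check: dim(rho_reg) = sum d_i^2 = 1 + 1 + 1 + 1 + 4 + 4 + 9 + 9 + 9 + 9 = 48 = |G|.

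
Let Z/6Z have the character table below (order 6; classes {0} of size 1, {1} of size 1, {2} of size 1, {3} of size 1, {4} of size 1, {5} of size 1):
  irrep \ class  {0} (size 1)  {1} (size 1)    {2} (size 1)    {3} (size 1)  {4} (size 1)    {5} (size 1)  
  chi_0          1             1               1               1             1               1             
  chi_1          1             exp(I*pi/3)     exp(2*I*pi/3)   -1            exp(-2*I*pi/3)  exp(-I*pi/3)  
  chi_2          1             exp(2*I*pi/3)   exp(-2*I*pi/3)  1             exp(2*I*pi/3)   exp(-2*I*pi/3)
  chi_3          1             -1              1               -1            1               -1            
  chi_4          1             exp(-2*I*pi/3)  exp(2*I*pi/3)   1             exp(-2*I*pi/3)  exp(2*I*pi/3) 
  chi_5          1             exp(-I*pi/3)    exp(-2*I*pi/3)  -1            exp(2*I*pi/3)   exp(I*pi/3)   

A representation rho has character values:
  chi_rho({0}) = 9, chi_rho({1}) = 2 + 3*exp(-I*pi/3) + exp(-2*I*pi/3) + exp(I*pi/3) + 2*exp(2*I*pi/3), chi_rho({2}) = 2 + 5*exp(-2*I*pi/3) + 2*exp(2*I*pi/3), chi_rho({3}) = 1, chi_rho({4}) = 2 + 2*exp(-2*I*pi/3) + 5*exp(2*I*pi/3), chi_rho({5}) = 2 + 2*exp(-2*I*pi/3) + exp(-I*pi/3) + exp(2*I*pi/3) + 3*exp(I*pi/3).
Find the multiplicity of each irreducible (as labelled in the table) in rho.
Multiplicities: chi_0: 2, chi_1: 1, chi_2: 2, chi_3: 0, chi_4: 1, chi_5: 3.

Explanation: Use <chi_rho, chi> = (1/|G|) sum_C |C| * chi_rho(C) * conj(chi(C)) with |G| = 6 for each irreducible chi in the table:
  <chi_rho, chi_0> = (1/6)[1*(9)*conj(1) + 1*(2 + 3*exp(-I*pi/3) + exp(-2*I*pi/3) + exp(I*pi/3) + 2*exp(2*I*pi/3))*conj(1) + 1*(2 + 5*exp(-2*I*pi/3) + 2*exp(2*I*pi/3))*conj(1) + 1*(1)*conj(1) + 1*(2 + 2*exp(-2*I*pi/3) + 5*exp(2*I*pi/3))*conj(1) + 1*(2 + 2*exp(-2*I*pi/3) + exp(-I*pi/3) + exp(2*I*pi/3) + 3*exp(I*pi/3))*conj(1)]
      = (1/6)[(9) + (2 + 3*exp(-I*pi/3) + exp(-2*I*pi/3) + exp(I*pi/3) + 2*exp(2*I*pi/3)) + (2 + 5*exp(-2*I*pi/3) + 2*exp(2*I*pi/3)) + (1) + (2 + 2*exp(-2*I*pi/3) + 5*exp(2*I*pi/3)) + (2 + 2*exp(-2*I*pi/3) + exp(-I*pi/3) + exp(2*I*pi/3) + 3*exp(I*pi/3))] = 12/6 = 2
  <chi_rho, chi_1> = (1/6)[1*(9)*conj(1) + 1*(2 + 3*exp(-I*pi/3) + exp(-2*I*pi/3) + exp(I*pi/3) + 2*exp(2*I*pi/3))*conj(exp(I*pi/3)) + 1*(2 + 5*exp(-2*I*pi/3) + 2*exp(2*I*pi/3))*conj(exp(2*I*pi/3)) + 1*(1)*conj(-1) + 1*(2 + 2*exp(-2*I*pi/3) + 5*exp(2*I*pi/3))*conj(exp(-2*I*pi/3)) + 1*(2 + 2*exp(-2*I*pi/3) + exp(-I*pi/3) + exp(2*I*pi/3) + 3*exp(I*pi/3))*conj(exp(-I*pi/3))]
      = (1/6)[(9) + (3*exp(-2*I*pi/3) + 2*exp(-I*pi/3) + 2*exp(I*pi/3)) + (2 + 2*exp(-2*I*pi/3) + 5*exp(2*I*pi/3)) + (-1) + (2 + 5*exp(-2*I*pi/3) + 2*exp(2*I*pi/3)) + (2*exp(-I*pi/3) + 2*exp(I*pi/3) + 3*exp(2*I*pi/3))] = 6/6 = 1
  <chi_rho, chi_2> = (1/6)[1*(9)*conj(1) + 1*(2 + 3*exp(-I*pi/3) + exp(-2*I*pi/3) + exp(I*pi/3) + 2*exp(2*I*pi/3))*conj(exp(2*I*pi/3)) + 1*(2 + 5*exp(-2*I*pi/3) + 2*exp(2*I*pi/3))*conj(exp(-2*I*pi/3)) + 1*(1)*conj(1) + 1*(2 + 2*exp(-2*I*pi/3) + 5*exp(2*I*pi/3))*conj(exp(2*I*pi/3)) + 1*(2 + 2*exp(-2*I*pi/3) + exp(-I*pi/3) + exp(2*I*pi/3) + 3*exp(I*pi/3))*conj(exp(-2*I*pi/3))]
      = (1/6)[(9) + (-1 + 2*exp(-2*I*pi/3) + exp(-I*pi/3) + exp(2*I*pi/3)) + (3) + (1) + (3) + (-1 + exp(-2*I*pi/3) + exp(I*pi/3) + 2*exp(2*I*pi/3))] = 12/6 = 2
  <chi_rho, chi_3> = (1/6)[1*(9)*conj(1) + 1*(2 + 3*exp(-I*pi/3) + exp(-2*I*pi/3) + exp(I*pi/3) + 2*exp(2*I*pi/3))*conj(-1) + 1*(2 + 5*exp(-2*I*pi/3) + 2*exp(2*I*pi/3))*conj(1) + 1*(1)*conj(-1) + 1*(2 + 2*exp(-2*I*pi/3) + 5*exp(2*I*pi/3))*conj(1) + 1*(2 + 2*exp(-2*I*pi/3) + exp(-I*pi/3) + exp(2*I*pi/3) + 3*exp(I*pi/3))*conj(-1)]
      = (1/6)[(9) + (-2 - 2*exp(2*I*pi/3) - exp(I*pi/3) - exp(-2*I*pi/3) - 3*exp(-I*pi/3)) + (2 + 5*exp(-2*I*pi/3) + 2*exp(2*I*pi/3)) + (-1) + (2 + 2*exp(-2*I*pi/3) + 5*exp(2*I*pi/3)) + (-2 - 3*exp(I*pi/3) - exp(2*I*pi/3) - exp(-I*pi/3) - 2*exp(-2*I*pi/3))] = 0/6 = 0
  <chi_rho, chi_4> = (1/6)[1*(9)*conj(1) + 1*(2 + 3*exp(-I*pi/3) + exp(-2*I*pi/3) + exp(I*pi/3) + 2*exp(2*I*pi/3))*conj(exp(-2*I*pi/3)) + 1*(2 + 5*exp(-2*I*pi/3) + 2*exp(2*I*pi/3))*conj(exp(2*I*pi/3)) + 1*(1)*conj(1) + 1*(2 + 2*exp(-2*I*pi/3) + 5*exp(2*I*pi/3))*conj(exp(-2*I*pi/3)) + 1*(2 + 2*exp(-2*I*pi/3) + exp(-I*pi/3) + exp(2*I*pi/3) + 3*exp(I*pi/3))*conj(exp(2*I*pi/3))]
      = (1/6)[(9) + (2*exp(-2*I*pi/3) + 2*exp(2*I*pi/3) + 3*exp(I*pi/3)) + (2 + 2*exp(-2*I*pi/3) + 5*exp(2*I*pi/3)) + (1) + (2 + 5*exp(-2*I*pi/3) + 2*exp(2*I*pi/3)) + (3*exp(-I*pi/3) + 2*exp(-2*I*pi/3) + 2*exp(2*I*pi/3))] = 6/6 = 1
  <chi_rho, chi_5> = (1/6)[1*(9)*conj(1) + 1*(2 + 3*exp(-I*pi/3) + exp(-2*I*pi/3) + exp(I*pi/3) + 2*exp(2*I*pi/3))*conj(exp(-I*pi/3)) + 1*(2 + 5*exp(-2*I*pi/3) + 2*exp(2*I*pi/3))*conj(exp(-2*I*pi/3)) + 1*(1)*conj(-1) + 1*(2 + 2*exp(-2*I*pi/3) + 5*exp(2*I*pi/3))*conj(exp(2*I*pi/3)) + 1*(2 + 2*exp(-2*I*pi/3) + exp(-I*pi/3) + exp(2*I*pi/3) + 3*exp(I*pi/3))*conj(exp(I*pi/3))]
      = (1/6)[(9) + (1 + exp(-I*pi/3) + exp(2*I*pi/3) + 2*exp(I*pi/3)) + (3) + (-1) + (3) + (1 + 2*exp(-I*pi/3) + exp(-2*I*pi/3) + exp(I*pi/3))] = 18/6 = 3
(Exp terms are combined using exp(i*s)*conj(exp(i*t)) = exp(i*(s-t)), and sums of them are collapsed using the identity that for every m > 1 the m distinct m-th roots of unity sum to 0, e.g. 1 + exp(2*I*pi/3) + exp(-2*I*pi/3) = 0.)
Dimension check: dim(rho) = sum (mult * dim) = 2*1 + 1*1 + 2*1 + 0*1 + 1*1 + 3*1 = 9 = chi_rho(e) = 9.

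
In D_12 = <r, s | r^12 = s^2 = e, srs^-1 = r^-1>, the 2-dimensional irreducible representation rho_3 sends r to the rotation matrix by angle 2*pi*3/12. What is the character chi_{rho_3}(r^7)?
chi_{rho_3}(r^7) = 2*cos(2*pi*3*7/12) = 0

Working: rho_3(r^7) is rotation by angle 2*pi*3*7/12, whose trace is 2*cos(2*pi*3*7/12) = 0.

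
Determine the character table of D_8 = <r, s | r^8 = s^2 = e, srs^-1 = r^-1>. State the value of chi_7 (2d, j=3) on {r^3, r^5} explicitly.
Conjugacy classes: {e} of size 1, {r^4} of size 1, {r^1, r^7} of size 2, {r^2, r^6} of size 2, {r^3, r^5} of size 2, {s, sr^2, ...} of size 4, {sr, sr^3, ...} of size 4.
Character table:
  irrep \ class              {e} (size 1)  {r^4} (size 1)  {r^1, r^7} (size 2)  {r^2, r^6} (size 2)  {r^3, r^5} (size 2)  {s, sr^2, ...} (size 4)  {sr, sr^3, ...} (size 4)
  chi_1 (triv)               1             1               1                    1                    1                    1                        1                       
  chi_2 (sign: r->1, s->-1)  1             1               1                    1                    1                    -1                       -1                      
  chi_3 (r->-1, s->1)        1             1               -1                   1                    -1                   1                        -1                      
  chi_4 (r->-1, s->-1)       1             1               -1                   1                    -1                   -1                       1                       
  chi_5 (2d, j=1)            2             -2              sqrt(2)              0                    -sqrt(2)             0                        0                       
  chi_6 (2d, j=2)            2             2               0                    -2                   0                    0                        0                       
  chi_7 (2d, j=3)            2             -2              -sqrt(2)             0                    sqrt(2)              0                        0                       

Spot check: chi_7 (2d, j=3) on {r^3, r^5} = sqrt(2).

Reasoning: D_8 has order 2*8 = 16 with 7 conjugacy classes, hence 7 irreducibles. Sum of squared dims 1 + 1 + 1 + 1 + 4 + 4 + 4 = 16 = |G|. Linear characters come from the abelianisation; the 2-dimensional irreps have character r^k -> 2*cos(2*pi*j*k/8), reflections -> 0.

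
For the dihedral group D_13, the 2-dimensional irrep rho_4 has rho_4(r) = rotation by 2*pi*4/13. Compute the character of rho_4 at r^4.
chi_{rho_4}(r^4) = 2*cos(2*pi*4*4/13) = 2*cos(32*pi/13)

Why: rho_4(r^4) is rotation by angle 2*pi*4*4/13, whose trace is 2*cos(2*pi*4*4/13) = 2*cos(32*pi/13).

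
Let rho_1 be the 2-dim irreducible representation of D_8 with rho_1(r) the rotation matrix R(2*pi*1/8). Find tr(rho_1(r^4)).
chi_{rho_1}(r^4) = 2*cos(2*pi*1*4/8) = -2

Argument: rho_1(r^4) is rotation by angle 2*pi*1*4/8, whose trace is 2*cos(2*pi*1*4/8) = -2.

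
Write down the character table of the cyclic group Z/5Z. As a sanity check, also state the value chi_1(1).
Character table of Z/5Z (irreps indexed chi_0,...,chi_4 with chi_k(m) = zeta_5^(k*m), zeta_5 = exp(2*pi*i/5)):
  irrep \ class  {0} (size 1)  {1} (size 1)    {2} (size 1)    {3} (size 1)    {4} (size 1)  
  chi_0          1             1               1               1               1             
  chi_1          1             exp(2*I*pi/5)   exp(4*I*pi/5)   exp(-4*I*pi/5)  exp(-2*I*pi/5)
  chi_2          1             exp(4*I*pi/5)   exp(-2*I*pi/5)  exp(2*I*pi/5)   exp(-4*I*pi/5)
  chi_3          1             exp(-4*I*pi/5)  exp(2*I*pi/5)   exp(-2*I*pi/5)  exp(4*I*pi/5) 
  chi_4          1             exp(-2*I*pi/5)  exp(-4*I*pi/5)  exp(4*I*pi/5)   exp(2*I*pi/5) 

Spot check: chi_1(1) = zeta_5^(1*1) = zeta_5^1 = exp(2*I*pi/5).

Reasoning: Z/5Z is abelian, so all 5 irreducible complex representations are 1-dimensional. They are given by chi_k(m) = zeta_5^(k*m) for k = 0,...,4. Row orthogonality: sum_m chi_k(m) conj(chi_l(m)) = 5 * [k = l].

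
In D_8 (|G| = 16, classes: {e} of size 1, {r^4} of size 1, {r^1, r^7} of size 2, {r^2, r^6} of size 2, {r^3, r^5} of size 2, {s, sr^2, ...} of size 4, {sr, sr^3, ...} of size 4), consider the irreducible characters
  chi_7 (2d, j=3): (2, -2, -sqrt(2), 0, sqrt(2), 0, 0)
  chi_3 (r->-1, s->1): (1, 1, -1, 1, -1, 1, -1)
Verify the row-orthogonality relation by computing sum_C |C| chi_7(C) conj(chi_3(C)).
Sum = 0; so <chi_7, chi_3> = 0 (distinct irreducibles are orthogonal).

Details: Compute term by term over conjugacy classes (|C| * chi_7(C) * conj(chi_3(C))):
  1*(2)*conj(1) + 1*(-2)*conj(1) + 2*(-sqrt(2))*conj(-1) + 2*(0)*conj(1) + 2*(sqrt(2))*conj(-1) + 4*(0)*conj(1) + 4*(0)*conj(-1)
  = (2) + (-2) + (2*sqrt(2)) + (0) + (-2*sqrt(2)) + (0) + (0)
  = 0.
Dividing by |G| = 16 gives 0/16 = 0, matching the row-orthogonality relation <chi_7, chi_3> = [chi_7 = chi_3].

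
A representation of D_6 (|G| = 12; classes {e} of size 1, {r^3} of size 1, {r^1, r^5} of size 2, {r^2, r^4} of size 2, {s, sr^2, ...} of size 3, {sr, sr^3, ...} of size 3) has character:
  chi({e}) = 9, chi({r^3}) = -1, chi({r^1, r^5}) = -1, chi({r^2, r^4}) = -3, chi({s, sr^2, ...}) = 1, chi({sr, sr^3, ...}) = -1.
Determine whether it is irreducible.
Not irreducible (reducible): <chi, chi> = 9 > 1.

Justification: <chi, chi> = (1/|G|) sum_C |C| * |chi(C)|^2 = (1/12)[1*|9|^2 + 1*|-1|^2 + 2*|-1|^2 + 2*|-3|^2 + 3*|1|^2 + 3*|-1|^2]
  = (1/12)[(81) + (1) + (2) + (18) + (3) + (3)] = 108/12 = 9.
A character is irreducible iff <chi, chi> = 1, so this representation is reducible.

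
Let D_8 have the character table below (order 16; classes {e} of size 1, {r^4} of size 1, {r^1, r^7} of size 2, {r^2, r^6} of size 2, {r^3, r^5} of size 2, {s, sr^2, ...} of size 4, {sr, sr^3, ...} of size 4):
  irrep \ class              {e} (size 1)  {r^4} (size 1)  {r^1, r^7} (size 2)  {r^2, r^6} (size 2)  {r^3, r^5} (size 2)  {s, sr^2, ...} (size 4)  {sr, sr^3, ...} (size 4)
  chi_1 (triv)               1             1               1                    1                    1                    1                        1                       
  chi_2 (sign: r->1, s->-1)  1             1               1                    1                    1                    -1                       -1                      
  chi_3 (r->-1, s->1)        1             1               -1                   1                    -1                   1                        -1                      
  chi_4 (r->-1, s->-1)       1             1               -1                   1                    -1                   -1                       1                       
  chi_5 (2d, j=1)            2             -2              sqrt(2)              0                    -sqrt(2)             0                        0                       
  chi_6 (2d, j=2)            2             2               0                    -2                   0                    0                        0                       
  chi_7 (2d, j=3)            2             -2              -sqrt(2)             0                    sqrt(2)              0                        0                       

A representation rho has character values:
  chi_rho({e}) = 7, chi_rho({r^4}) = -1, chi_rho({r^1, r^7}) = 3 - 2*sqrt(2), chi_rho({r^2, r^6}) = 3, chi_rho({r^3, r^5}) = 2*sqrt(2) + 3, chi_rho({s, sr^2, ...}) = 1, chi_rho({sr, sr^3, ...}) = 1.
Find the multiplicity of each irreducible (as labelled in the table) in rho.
Multiplicities: chi_1: 2, chi_2: 1, chi_3: 0, chi_4: 0, chi_5: 0, chi_6: 0, chi_7: 2.

Argument: Use <chi_rho, chi> = (1/|G|) sum_C |C| * chi_rho(C) * conj(chi(C)) with |G| = 16 for each irreducible chi in the table:
  <chi_rho, chi_1> = (1/16)[1*(7)*conj(1) + 1*(-1)*conj(1) + 2*(3 - 2*sqrt(2))*conj(1) + 2*(3)*conj(1) + 2*(2*sqrt(2) + 3)*conj(1) + 4*(1)*conj(1) + 4*(1)*conj(1)]
      = (1/16)[(7) + (-1) + (6 - 4*sqrt(2)) + (6) + (4*sqrt(2) + 6) + (4) + (4)] = 32/16 = 2
  <chi_rho, chi_2> = (1/16)[1*(7)*conj(1) + 1*(-1)*conj(1) + 2*(3 - 2*sqrt(2))*conj(1) + 2*(3)*conj(1) + 2*(2*sqrt(2) + 3)*conj(1) + 4*(1)*conj(-1) + 4*(1)*conj(-1)]
      = (1/16)[(7) + (-1) + (6 - 4*sqrt(2)) + (6) + (4*sqrt(2) + 6) + (-4) + (-4)] = 16/16 = 1
  <chi_rho, chi_3> = (1/16)[1*(7)*conj(1) + 1*(-1)*conj(1) + 2*(3 - 2*sqrt(2))*conj(-1) + 2*(3)*conj(1) + 2*(2*sqrt(2) + 3)*conj(-1) + 4*(1)*conj(1) + 4*(1)*conj(-1)]
      = (1/16)[(7) + (-1) + (-6 + 4*sqrt(2)) + (6) + (-6 - 4*sqrt(2)) + (4) + (-4)] = 0/16 = 0
  <chi_rho, chi_4> = (1/16)[1*(7)*conj(1) + 1*(-1)*conj(1) + 2*(3 - 2*sqrt(2))*conj(-1) + 2*(3)*conj(1) + 2*(2*sqrt(2) + 3)*conj(-1) + 4*(1)*conj(-1) + 4*(1)*conj(1)]
      = (1/16)[(7) + (-1) + (-6 + 4*sqrt(2)) + (6) + (-6 - 4*sqrt(2)) + (-4) + (4)] = 0/16 = 0
  <chi_rho, chi_5> = (1/16)[1*(7)*conj(2) + 1*(-1)*conj(-2) + 2*(3 - 2*sqrt(2))*conj(sqrt(2)) + 2*(3)*conj(0) + 2*(2*sqrt(2) + 3)*conj(-sqrt(2)) + 4*(1)*conj(0) + 4*(1)*conj(0)]
      = (1/16)[(14) + (2) + (-8 + 6*sqrt(2)) + (0) + (-6*sqrt(2) - 8) + (0) + (0)] = 0/16 = 0
  <chi_rho, chi_6> = (1/16)[1*(7)*conj(2) + 1*(-1)*conj(2) + 2*(3 - 2*sqrt(2))*conj(0) + 2*(3)*conj(-2) + 2*(2*sqrt(2) + 3)*conj(0) + 4*(1)*conj(0) + 4*(1)*conj(0)]
      = (1/16)[(14) + (-2) + (0) + (-12) + (0) + (0) + (0)] = 0/16 = 0
  <chi_rho, chi_7> = (1/16)[1*(7)*conj(2) + 1*(-1)*conj(-2) + 2*(3 - 2*sqrt(2))*conj(-sqrt(2)) + 2*(3)*conj(0) + 2*(2*sqrt(2) + 3)*conj(sqrt(2)) + 4*(1)*conj(0) + 4*(1)*conj(0)]
      = (1/16)[(14) + (2) + (8 - 6*sqrt(2)) + (0) + (8 + 6*sqrt(2)) + (0) + (0)] = 32/16 = 2
Dimension check: dim(rho) = sum (mult * dim) = 2*1 + 1*1 + 0*1 + 0*1 + 0*2 + 0*2 + 2*2 = 7 = chi_rho(e) = 7.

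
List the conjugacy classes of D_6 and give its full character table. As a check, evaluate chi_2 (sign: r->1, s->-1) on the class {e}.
Conjugacy classes: {e} of size 1, {r^3} of size 1, {r^1, r^5} of size 2, {r^2, r^4} of size 2, {s, sr^2, ...} of size 3, {sr, sr^3, ...} of size 3.
Character table:
  irrep \ class              {e} (size 1)  {r^3} (size 1)  {r^1, r^5} (size 2)  {r^2, r^4} (size 2)  {s, sr^2, ...} (size 3)  {sr, sr^3, ...} (size 3)
  chi_1 (triv)               1             1               1                    1                    1                        1                       
  chi_2 (sign: r->1, s->-1)  1             1               1                    1                    -1                       -1                      
  chi_3 (r->-1, s->1)        1             -1              -1                   1                    1                        -1                      
  chi_4 (r->-1, s->-1)       1             -1              -1                   1                    -1                       1                       
  chi_5 (2d, j=1)            2             -2              1                    -1                   0                        0                       
  chi_6 (2d, j=2)            2             2               -1                   -1                   0                        0                       

Spot check: chi_2 (sign: r->1, s->-1) on {e} = 1.

Explanation: D_6 has order 2*6 = 12 with 6 conjugacy classes, hence 6 irreducibles. Sum of squared dims 1 + 1 + 1 + 1 + 4 + 4 = 12 = |G|. Linear characters come from the abelianisation; the 2-dimensional irreps have character r^k -> 2*cos(2*pi*j*k/6), reflections -> 0.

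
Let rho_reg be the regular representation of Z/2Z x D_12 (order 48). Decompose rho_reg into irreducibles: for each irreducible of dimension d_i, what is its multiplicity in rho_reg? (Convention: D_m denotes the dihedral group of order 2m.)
Each irreducible V_i of dimension d_i appears with multiplicity d_i, i.e. rho_reg = (direct sum over all irreducibles V_i) d_i V_i. The irreducible dimensions for Z/2Z x D_12 are 1, 1, 1, 1, 1, 1, 1, 1, 2, 2, 2, 2, 2, 2, 2, 2, 2, 2: 8 irreducibles of dimension 1, each with multiplicity 1; 10 irreducibles of dimension 2, each with multiplicity 2. Total dimension 8*1*1 + 10*2*2 = 48 = |G|.

Derivation: General theorem: in the regular representation of a finite group G, each irreducible appears with multiplicity equal to its dimension. Check: dim(rho_reg) = sum d_i^2 = 1 + 1 + 1 + 1 + 1 + 1 + 1 + 1 + 4 + 4 + 4 + 4 + 4 + 4 + 4 + 4 + 4 + 4 = 48 = |G|.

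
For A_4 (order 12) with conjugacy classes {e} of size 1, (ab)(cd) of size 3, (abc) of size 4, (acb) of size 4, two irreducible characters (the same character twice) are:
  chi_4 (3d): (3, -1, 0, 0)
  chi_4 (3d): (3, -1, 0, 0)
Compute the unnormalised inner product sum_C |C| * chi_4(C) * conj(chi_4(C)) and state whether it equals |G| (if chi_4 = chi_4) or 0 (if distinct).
Sum = 12 = |G| = 12; so <chi_4, chi_4> = 1 (norm-1 confirms irreducibility).

Proof sketch: Compute term by term over conjugacy classes (|C| * chi_4(C) * conj(chi_4(C))):
  1*(3)*conj(3) + 3*(-1)*conj(-1) + 4*(0)*conj(0) + 4*(0)*conj(0)
  = (9) + (3) + (0) + (0)
  = 12.
(Exp terms are combined using exp(i*s)*conj(exp(i*t)) = exp(i*(s-t)), and sums of them are collapsed using the identity that for every m > 1 the m distinct m-th roots of unity sum to 0, e.g. 1 + exp(2*I*pi/3) + exp(-2*I*pi/3) = 0.)
Dividing by |G| = 12 gives 12/12 = 1, matching the row-orthogonality relation <chi_4, chi_4> = [chi_4 = chi_4].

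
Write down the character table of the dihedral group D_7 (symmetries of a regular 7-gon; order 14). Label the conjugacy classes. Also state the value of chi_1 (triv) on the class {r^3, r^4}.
Conjugacy classes: {e} of size 1, {r^1, r^6} of size 2, {r^2, r^5} of size 2, {r^3, r^4} of size 2, {s, sr, ..., sr^6} of size 7.
Character table:
  irrep \ class              {e} (size 1)  {r^1, r^6} (size 2)  {r^2, r^5} (size 2)  {r^3, r^4} (size 2)  {s, sr, ..., sr^6} (size 7)
  chi_1 (triv)               1             1                    1                    1                    1                          
  chi_2 (sign: r->1, s->-1)  1             1                    1                    1                    -1                         
  chi_3 (2d, j=1)            2             2*cos(2*pi/7)        -2*cos(3*pi/7)       -2*cos(pi/7)         0                          
  chi_4 (2d, j=2)            2             -2*cos(3*pi/7)       -2*cos(pi/7)         2*cos(2*pi/7)        0                          
  chi_5 (2d, j=3)            2             -2*cos(pi/7)         2*cos(2*pi/7)        -2*cos(3*pi/7)       0                          

Spot check: chi_1 (triv) on {r^3, r^4} = 1.

Reasoning: D_7 has order 2*7 = 14 with 5 conjugacy classes, hence 5 irreducibles. Sum of squared dims 1 + 1 + 4 + 4 + 4 = 14 = |G|. Linear characters come from the abelianisation; the 2-dimensional irreps have character r^k -> 2*cos(2*pi*j*k/7), reflections -> 0.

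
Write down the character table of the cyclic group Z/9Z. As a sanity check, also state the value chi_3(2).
Character table of Z/9Z (irreps indexed chi_0,...,chi_8 with chi_k(m) = zeta_9^(k*m), zeta_9 = exp(2*pi*i/9)):
  irrep \ class  {0} (size 1)  {1} (size 1)    {2} (size 1)    {3} (size 1)    {4} (size 1)    {5} (size 1)    {6} (size 1)    {7} (size 1)    {8} (size 1)  
  chi_0          1             1               1               1               1               1               1               1               1             
  chi_1          1             exp(2*I*pi/9)   exp(4*I*pi/9)   exp(2*I*pi/3)   exp(8*I*pi/9)   exp(-8*I*pi/9)  exp(-2*I*pi/3)  exp(-4*I*pi/9)  exp(-2*I*pi/9)
  chi_2          1             exp(4*I*pi/9)   exp(8*I*pi/9)   exp(-2*I*pi/3)  exp(-2*I*pi/9)  exp(2*I*pi/9)   exp(2*I*pi/3)   exp(-8*I*pi/9)  exp(-4*I*pi/9)
  chi_3          1             exp(2*I*pi/3)   exp(-2*I*pi/3)  1               exp(2*I*pi/3)   exp(-2*I*pi/3)  1               exp(2*I*pi/3)   exp(-2*I*pi/3)
  chi_4          1             exp(8*I*pi/9)   exp(-2*I*pi/9)  exp(2*I*pi/3)   exp(-4*I*pi/9)  exp(4*I*pi/9)   exp(-2*I*pi/3)  exp(2*I*pi/9)   exp(-8*I*pi/9)
  chi_5          1             exp(-8*I*pi/9)  exp(2*I*pi/9)   exp(-2*I*pi/3)  exp(4*I*pi/9)   exp(-4*I*pi/9)  exp(2*I*pi/3)   exp(-2*I*pi/9)  exp(8*I*pi/9) 
  chi_6          1             exp(-2*I*pi/3)  exp(2*I*pi/3)   1               exp(-2*I*pi/3)  exp(2*I*pi/3)   1               exp(-2*I*pi/3)  exp(2*I*pi/3) 
  chi_7          1             exp(-4*I*pi/9)  exp(-8*I*pi/9)  exp(2*I*pi/3)   exp(2*I*pi/9)   exp(-2*I*pi/9)  exp(-2*I*pi/3)  exp(8*I*pi/9)   exp(4*I*pi/9) 
  chi_8          1             exp(-2*I*pi/9)  exp(-4*I*pi/9)  exp(-2*I*pi/3)  exp(-8*I*pi/9)  exp(8*I*pi/9)   exp(2*I*pi/3)   exp(4*I*pi/9)   exp(2*I*pi/9) 

Spot check: chi_3(2) = zeta_9^(3*2) = zeta_9^6 = exp(-2*I*pi/3).

Solution. Z/9Z is abelian, so all 9 irreducible complex representations are 1-dimensional. They are given by chi_k(m) = zeta_9^(k*m) for k = 0,...,8. Row orthogonality: sum_m chi_k(m) conj(chi_l(m)) = 9 * [k = l].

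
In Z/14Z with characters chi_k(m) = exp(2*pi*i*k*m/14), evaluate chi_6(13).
chi_6(13) = zeta_14^78 = exp(-6*I*pi/7)

Working: chi_6(13) = zeta_14^(6*13) = zeta_14^78. Since zeta_14^14 = 1, this equals zeta_14^8 = exp(2*pi*i*8/14) = exp(-6*I*pi/7).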